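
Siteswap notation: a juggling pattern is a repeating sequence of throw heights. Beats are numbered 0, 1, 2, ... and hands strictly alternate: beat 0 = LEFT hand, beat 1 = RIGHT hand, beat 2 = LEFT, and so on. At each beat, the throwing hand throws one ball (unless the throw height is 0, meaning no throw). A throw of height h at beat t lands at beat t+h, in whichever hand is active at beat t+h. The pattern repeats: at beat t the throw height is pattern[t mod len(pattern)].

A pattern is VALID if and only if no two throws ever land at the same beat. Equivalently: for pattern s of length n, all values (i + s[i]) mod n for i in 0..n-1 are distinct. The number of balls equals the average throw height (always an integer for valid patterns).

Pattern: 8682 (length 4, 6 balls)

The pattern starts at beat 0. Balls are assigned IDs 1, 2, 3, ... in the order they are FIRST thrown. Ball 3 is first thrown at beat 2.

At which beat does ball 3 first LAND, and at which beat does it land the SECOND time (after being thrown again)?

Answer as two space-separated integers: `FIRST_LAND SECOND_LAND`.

Beat 0 (L): throw ball1 h=8 -> lands@8:L; in-air after throw: [b1@8:L]
Beat 1 (R): throw ball2 h=6 -> lands@7:R; in-air after throw: [b2@7:R b1@8:L]
Beat 2 (L): throw ball3 h=8 -> lands@10:L; in-air after throw: [b2@7:R b1@8:L b3@10:L]
Beat 3 (R): throw ball4 h=2 -> lands@5:R; in-air after throw: [b4@5:R b2@7:R b1@8:L b3@10:L]
Beat 4 (L): throw ball5 h=8 -> lands@12:L; in-air after throw: [b4@5:R b2@7:R b1@8:L b3@10:L b5@12:L]
Beat 5 (R): throw ball4 h=6 -> lands@11:R; in-air after throw: [b2@7:R b1@8:L b3@10:L b4@11:R b5@12:L]
Beat 6 (L): throw ball6 h=8 -> lands@14:L; in-air after throw: [b2@7:R b1@8:L b3@10:L b4@11:R b5@12:L b6@14:L]
Beat 7 (R): throw ball2 h=2 -> lands@9:R; in-air after throw: [b1@8:L b2@9:R b3@10:L b4@11:R b5@12:L b6@14:L]
Beat 8 (L): throw ball1 h=8 -> lands@16:L; in-air after throw: [b2@9:R b3@10:L b4@11:R b5@12:L b6@14:L b1@16:L]
Beat 9 (R): throw ball2 h=6 -> lands@15:R; in-air after throw: [b3@10:L b4@11:R b5@12:L b6@14:L b2@15:R b1@16:L]
Beat 10 (L): throw ball3 h=8 -> lands@18:L; in-air after throw: [b4@11:R b5@12:L b6@14:L b2@15:R b1@16:L b3@18:L]
Beat 11 (R): throw ball4 h=2 -> lands@13:R; in-air after throw: [b5@12:L b4@13:R b6@14:L b2@15:R b1@16:L b3@18:L]
Beat 12 (L): throw ball5 h=8 -> lands@20:L; in-air after throw: [b4@13:R b6@14:L b2@15:R b1@16:L b3@18:L b5@20:L]
Beat 13 (R): throw ball4 h=6 -> lands@19:R; in-air after throw: [b6@14:L b2@15:R b1@16:L b3@18:L b4@19:R b5@20:L]
Beat 14 (L): throw ball6 h=8 -> lands@22:L; in-air after throw: [b2@15:R b1@16:L b3@18:L b4@19:R b5@20:L b6@22:L]
Beat 15 (R): throw ball2 h=2 -> lands@17:R; in-air after throw: [b1@16:L b2@17:R b3@18:L b4@19:R b5@20:L b6@22:L]
Beat 16 (L): throw ball1 h=8 -> lands@24:L; in-air after throw: [b2@17:R b3@18:L b4@19:R b5@20:L b6@22:L b1@24:L]
Beat 17 (R): throw ball2 h=6 -> lands@23:R; in-air after throw: [b3@18:L b4@19:R b5@20:L b6@22:L b2@23:R b1@24:L]
Beat 18 (L): throw ball3 h=8 -> lands@26:L; in-air after throw: [b4@19:R b5@20:L b6@22:L b2@23:R b1@24:L b3@26:L]
Ball 3: thrown@2 h=8 -> first land @10; rethrown@10 h=8 -> second land @18

Answer: 10 18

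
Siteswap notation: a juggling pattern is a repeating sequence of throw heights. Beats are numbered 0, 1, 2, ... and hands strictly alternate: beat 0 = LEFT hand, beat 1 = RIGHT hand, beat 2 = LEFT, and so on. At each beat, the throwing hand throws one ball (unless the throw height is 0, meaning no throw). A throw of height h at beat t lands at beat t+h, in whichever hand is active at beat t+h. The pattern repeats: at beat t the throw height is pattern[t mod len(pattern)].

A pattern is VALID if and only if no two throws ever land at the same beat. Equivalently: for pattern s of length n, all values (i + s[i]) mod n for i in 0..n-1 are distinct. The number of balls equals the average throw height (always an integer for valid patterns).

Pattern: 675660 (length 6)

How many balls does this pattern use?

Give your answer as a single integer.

Answer: 5

Derivation:
Pattern = [6, 7, 5, 6, 6, 0], length n = 6
  position 0: throw height = 6, running sum = 6
  position 1: throw height = 7, running sum = 13
  position 2: throw height = 5, running sum = 18
  position 3: throw height = 6, running sum = 24
  position 4: throw height = 6, running sum = 30
  position 5: throw height = 0, running sum = 30
Total sum = 30; balls = sum / n = 30 / 6 = 5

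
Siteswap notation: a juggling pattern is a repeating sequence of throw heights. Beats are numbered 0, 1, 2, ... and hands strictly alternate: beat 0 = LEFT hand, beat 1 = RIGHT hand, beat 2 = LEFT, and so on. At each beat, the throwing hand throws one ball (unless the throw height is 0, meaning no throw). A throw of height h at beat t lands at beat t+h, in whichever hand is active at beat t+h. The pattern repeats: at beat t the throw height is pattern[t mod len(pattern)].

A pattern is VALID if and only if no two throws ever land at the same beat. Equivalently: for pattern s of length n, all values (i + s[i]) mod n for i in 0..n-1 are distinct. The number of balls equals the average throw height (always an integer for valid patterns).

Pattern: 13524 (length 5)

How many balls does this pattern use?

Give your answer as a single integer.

Answer: 3

Derivation:
Pattern = [1, 3, 5, 2, 4], length n = 5
  position 0: throw height = 1, running sum = 1
  position 1: throw height = 3, running sum = 4
  position 2: throw height = 5, running sum = 9
  position 3: throw height = 2, running sum = 11
  position 4: throw height = 4, running sum = 15
Total sum = 15; balls = sum / n = 15 / 5 = 3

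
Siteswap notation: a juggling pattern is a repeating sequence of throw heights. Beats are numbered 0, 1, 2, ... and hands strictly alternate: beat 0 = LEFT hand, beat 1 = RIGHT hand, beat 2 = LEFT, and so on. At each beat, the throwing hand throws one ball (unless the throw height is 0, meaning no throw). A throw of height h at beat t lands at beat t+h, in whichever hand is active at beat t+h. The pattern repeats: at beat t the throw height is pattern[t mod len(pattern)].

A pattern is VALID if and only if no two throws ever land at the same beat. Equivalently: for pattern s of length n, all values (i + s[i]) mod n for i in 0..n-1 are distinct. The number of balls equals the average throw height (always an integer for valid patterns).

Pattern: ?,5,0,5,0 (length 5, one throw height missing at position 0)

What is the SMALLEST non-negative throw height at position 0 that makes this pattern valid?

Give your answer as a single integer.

i=0: s[i]=? (unknown)
i=1: (1 + 5) mod 5 = 1
i=2: (2 + 0) mod 5 = 2
i=3: (3 + 5) mod 5 = 3
i=4: (4 + 0) mod 5 = 4
Known residues: [1, 2, 3, 4]; need a permutation of 0..4, so missing residue r = 0
Need (0 + s) mod 5 = 0; smallest s = (0 - 0) mod 5 = 0

Answer: 0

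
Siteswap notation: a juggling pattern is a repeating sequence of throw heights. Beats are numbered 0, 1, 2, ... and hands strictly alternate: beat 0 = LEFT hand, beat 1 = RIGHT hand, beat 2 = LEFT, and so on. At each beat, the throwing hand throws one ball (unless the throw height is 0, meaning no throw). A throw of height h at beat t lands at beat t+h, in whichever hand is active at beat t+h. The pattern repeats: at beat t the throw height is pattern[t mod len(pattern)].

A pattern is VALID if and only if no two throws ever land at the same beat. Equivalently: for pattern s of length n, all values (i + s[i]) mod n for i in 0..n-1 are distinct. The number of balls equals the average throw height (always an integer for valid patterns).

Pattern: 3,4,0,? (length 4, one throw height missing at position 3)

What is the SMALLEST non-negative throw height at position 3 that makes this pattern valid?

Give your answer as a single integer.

Answer: 1

Derivation:
i=0: (0 + 3) mod 4 = 3
i=1: (1 + 4) mod 4 = 1
i=2: (2 + 0) mod 4 = 2
i=3: s[i]=? (unknown)
Known residues: [1, 2, 3]; need a permutation of 0..3, so missing residue r = 0
Need (3 + s) mod 4 = 0; smallest s = (0 - 3) mod 4 = 1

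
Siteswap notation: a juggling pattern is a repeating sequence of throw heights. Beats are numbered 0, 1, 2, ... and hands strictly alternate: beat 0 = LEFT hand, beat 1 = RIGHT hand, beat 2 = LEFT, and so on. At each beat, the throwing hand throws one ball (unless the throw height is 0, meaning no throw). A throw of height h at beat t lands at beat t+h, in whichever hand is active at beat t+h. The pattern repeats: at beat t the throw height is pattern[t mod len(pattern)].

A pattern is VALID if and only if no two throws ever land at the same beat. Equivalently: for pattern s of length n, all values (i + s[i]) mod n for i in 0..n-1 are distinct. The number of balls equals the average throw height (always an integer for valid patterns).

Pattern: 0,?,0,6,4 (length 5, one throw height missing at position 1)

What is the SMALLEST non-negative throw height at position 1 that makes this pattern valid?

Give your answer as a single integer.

Answer: 0

Derivation:
i=0: (0 + 0) mod 5 = 0
i=1: s[i]=? (unknown)
i=2: (2 + 0) mod 5 = 2
i=3: (3 + 6) mod 5 = 4
i=4: (4 + 4) mod 5 = 3
Known residues: [0, 2, 3, 4]; need a permutation of 0..4, so missing residue r = 1
Need (1 + s) mod 5 = 1; smallest s = (1 - 1) mod 5 = 0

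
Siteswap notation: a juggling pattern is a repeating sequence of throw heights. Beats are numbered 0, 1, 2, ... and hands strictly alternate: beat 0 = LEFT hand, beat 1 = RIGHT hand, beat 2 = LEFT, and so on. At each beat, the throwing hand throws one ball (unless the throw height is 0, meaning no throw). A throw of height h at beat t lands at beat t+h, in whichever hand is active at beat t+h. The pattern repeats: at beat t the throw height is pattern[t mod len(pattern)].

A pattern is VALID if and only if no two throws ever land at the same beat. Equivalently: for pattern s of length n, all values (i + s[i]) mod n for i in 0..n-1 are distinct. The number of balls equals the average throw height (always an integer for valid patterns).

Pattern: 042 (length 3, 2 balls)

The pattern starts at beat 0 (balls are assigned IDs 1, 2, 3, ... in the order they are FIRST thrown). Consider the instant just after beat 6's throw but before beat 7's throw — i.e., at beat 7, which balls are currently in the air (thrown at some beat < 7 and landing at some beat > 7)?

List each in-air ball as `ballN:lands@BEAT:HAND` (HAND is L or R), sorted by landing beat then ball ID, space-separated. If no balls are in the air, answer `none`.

Answer: ball2:lands@8:L

Derivation:
Beat 1 (R): throw ball1 h=4 -> lands@5:R; in-air after throw: [b1@5:R]
Beat 2 (L): throw ball2 h=2 -> lands@4:L; in-air after throw: [b2@4:L b1@5:R]
Beat 4 (L): throw ball2 h=4 -> lands@8:L; in-air after throw: [b1@5:R b2@8:L]
Beat 5 (R): throw ball1 h=2 -> lands@7:R; in-air after throw: [b1@7:R b2@8:L]
Beat 7 (R): throw ball1 h=4 -> lands@11:R; in-air after throw: [b2@8:L b1@11:R]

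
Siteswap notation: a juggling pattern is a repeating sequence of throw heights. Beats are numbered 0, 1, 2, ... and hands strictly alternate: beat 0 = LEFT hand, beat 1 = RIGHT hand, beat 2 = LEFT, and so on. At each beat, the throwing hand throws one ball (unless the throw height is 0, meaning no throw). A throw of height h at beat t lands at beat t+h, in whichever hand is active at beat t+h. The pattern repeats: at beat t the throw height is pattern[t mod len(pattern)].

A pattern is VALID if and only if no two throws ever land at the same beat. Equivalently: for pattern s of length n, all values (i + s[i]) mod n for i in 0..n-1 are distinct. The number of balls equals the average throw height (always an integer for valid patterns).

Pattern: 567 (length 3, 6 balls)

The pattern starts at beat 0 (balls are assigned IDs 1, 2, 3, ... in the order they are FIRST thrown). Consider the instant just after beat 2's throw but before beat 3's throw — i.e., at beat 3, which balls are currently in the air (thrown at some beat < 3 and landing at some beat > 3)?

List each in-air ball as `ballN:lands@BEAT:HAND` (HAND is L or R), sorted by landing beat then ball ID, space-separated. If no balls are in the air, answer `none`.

Answer: ball1:lands@5:R ball2:lands@7:R ball3:lands@9:R

Derivation:
Beat 0 (L): throw ball1 h=5 -> lands@5:R; in-air after throw: [b1@5:R]
Beat 1 (R): throw ball2 h=6 -> lands@7:R; in-air after throw: [b1@5:R b2@7:R]
Beat 2 (L): throw ball3 h=7 -> lands@9:R; in-air after throw: [b1@5:R b2@7:R b3@9:R]
Beat 3 (R): throw ball4 h=5 -> lands@8:L; in-air after throw: [b1@5:R b2@7:R b4@8:L b3@9:R]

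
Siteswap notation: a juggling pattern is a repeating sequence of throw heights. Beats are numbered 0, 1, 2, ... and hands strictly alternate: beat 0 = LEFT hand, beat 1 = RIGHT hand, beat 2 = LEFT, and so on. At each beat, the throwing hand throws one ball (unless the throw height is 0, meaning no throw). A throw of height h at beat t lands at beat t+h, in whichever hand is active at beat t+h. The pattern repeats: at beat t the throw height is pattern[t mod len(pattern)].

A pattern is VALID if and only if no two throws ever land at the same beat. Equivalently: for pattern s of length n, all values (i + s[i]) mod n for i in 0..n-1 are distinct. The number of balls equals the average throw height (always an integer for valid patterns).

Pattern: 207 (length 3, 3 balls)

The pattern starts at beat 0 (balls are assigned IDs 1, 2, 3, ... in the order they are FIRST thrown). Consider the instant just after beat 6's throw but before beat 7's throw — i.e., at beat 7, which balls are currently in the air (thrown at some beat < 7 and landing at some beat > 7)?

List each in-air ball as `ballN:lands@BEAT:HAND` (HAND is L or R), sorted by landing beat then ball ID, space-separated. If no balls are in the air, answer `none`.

Answer: ball3:lands@8:L ball1:lands@9:R ball2:lands@12:L

Derivation:
Beat 0 (L): throw ball1 h=2 -> lands@2:L; in-air after throw: [b1@2:L]
Beat 2 (L): throw ball1 h=7 -> lands@9:R; in-air after throw: [b1@9:R]
Beat 3 (R): throw ball2 h=2 -> lands@5:R; in-air after throw: [b2@5:R b1@9:R]
Beat 5 (R): throw ball2 h=7 -> lands@12:L; in-air after throw: [b1@9:R b2@12:L]
Beat 6 (L): throw ball3 h=2 -> lands@8:L; in-air after throw: [b3@8:L b1@9:R b2@12:L]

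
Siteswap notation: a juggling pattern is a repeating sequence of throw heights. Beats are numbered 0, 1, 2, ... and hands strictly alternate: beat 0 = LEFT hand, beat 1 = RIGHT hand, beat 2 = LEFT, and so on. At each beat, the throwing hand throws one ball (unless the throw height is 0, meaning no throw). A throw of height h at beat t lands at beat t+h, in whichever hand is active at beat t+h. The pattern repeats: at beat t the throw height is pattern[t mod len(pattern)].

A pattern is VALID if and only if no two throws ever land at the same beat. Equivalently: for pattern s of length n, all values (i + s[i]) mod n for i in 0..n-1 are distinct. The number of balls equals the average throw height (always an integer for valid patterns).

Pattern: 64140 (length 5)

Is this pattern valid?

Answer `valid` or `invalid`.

Answer: valid

Derivation:
i=0: (i + s[i]) mod n = (0 + 6) mod 5 = 1
i=1: (i + s[i]) mod n = (1 + 4) mod 5 = 0
i=2: (i + s[i]) mod n = (2 + 1) mod 5 = 3
i=3: (i + s[i]) mod n = (3 + 4) mod 5 = 2
i=4: (i + s[i]) mod n = (4 + 0) mod 5 = 4
Residues: [1, 0, 3, 2, 4], distinct: True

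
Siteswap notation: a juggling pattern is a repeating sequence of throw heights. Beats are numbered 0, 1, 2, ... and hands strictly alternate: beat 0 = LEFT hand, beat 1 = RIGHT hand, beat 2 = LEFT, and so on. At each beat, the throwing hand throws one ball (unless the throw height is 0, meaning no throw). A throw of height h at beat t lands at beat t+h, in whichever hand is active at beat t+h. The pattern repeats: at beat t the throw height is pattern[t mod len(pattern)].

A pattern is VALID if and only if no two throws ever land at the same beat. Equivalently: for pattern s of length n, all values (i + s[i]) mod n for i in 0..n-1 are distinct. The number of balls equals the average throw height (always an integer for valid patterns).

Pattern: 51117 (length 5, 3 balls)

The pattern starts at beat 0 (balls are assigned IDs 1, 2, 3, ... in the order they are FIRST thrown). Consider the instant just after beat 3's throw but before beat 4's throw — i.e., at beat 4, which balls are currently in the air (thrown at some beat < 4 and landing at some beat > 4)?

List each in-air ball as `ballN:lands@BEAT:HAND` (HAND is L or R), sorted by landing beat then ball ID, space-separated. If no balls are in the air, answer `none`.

Beat 0 (L): throw ball1 h=5 -> lands@5:R; in-air after throw: [b1@5:R]
Beat 1 (R): throw ball2 h=1 -> lands@2:L; in-air after throw: [b2@2:L b1@5:R]
Beat 2 (L): throw ball2 h=1 -> lands@3:R; in-air after throw: [b2@3:R b1@5:R]
Beat 3 (R): throw ball2 h=1 -> lands@4:L; in-air after throw: [b2@4:L b1@5:R]
Beat 4 (L): throw ball2 h=7 -> lands@11:R; in-air after throw: [b1@5:R b2@11:R]

Answer: ball1:lands@5:R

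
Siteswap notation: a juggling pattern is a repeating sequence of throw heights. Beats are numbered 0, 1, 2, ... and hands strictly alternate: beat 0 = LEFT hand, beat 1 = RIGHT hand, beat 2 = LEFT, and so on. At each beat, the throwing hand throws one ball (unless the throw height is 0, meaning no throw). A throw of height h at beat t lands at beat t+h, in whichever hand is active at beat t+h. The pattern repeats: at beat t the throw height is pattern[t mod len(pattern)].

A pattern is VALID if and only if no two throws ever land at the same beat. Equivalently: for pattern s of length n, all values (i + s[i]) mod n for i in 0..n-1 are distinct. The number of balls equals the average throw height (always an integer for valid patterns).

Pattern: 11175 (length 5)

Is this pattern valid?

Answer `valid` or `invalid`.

i=0: (i + s[i]) mod n = (0 + 1) mod 5 = 1
i=1: (i + s[i]) mod n = (1 + 1) mod 5 = 2
i=2: (i + s[i]) mod n = (2 + 1) mod 5 = 3
i=3: (i + s[i]) mod n = (3 + 7) mod 5 = 0
i=4: (i + s[i]) mod n = (4 + 5) mod 5 = 4
Residues: [1, 2, 3, 0, 4], distinct: True

Answer: valid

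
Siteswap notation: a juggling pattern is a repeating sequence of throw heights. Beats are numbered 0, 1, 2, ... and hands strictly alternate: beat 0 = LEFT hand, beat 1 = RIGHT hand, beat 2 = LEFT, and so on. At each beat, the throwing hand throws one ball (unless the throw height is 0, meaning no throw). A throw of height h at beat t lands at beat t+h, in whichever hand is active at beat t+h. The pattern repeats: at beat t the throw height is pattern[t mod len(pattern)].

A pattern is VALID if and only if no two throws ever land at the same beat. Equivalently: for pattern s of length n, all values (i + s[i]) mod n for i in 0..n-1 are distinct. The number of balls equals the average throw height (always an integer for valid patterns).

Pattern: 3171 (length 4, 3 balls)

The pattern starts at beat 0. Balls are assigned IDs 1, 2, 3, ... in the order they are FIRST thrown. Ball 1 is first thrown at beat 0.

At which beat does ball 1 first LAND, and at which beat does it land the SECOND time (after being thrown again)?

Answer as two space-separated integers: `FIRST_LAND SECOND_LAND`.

Beat 0 (L): throw ball1 h=3 -> lands@3:R; in-air after throw: [b1@3:R]
Beat 1 (R): throw ball2 h=1 -> lands@2:L; in-air after throw: [b2@2:L b1@3:R]
Beat 2 (L): throw ball2 h=7 -> lands@9:R; in-air after throw: [b1@3:R b2@9:R]
Beat 3 (R): throw ball1 h=1 -> lands@4:L; in-air after throw: [b1@4:L b2@9:R]
Beat 4 (L): throw ball1 h=3 -> lands@7:R; in-air after throw: [b1@7:R b2@9:R]
Ball 1: thrown@0 h=3 -> first land @3; rethrown@3 h=1 -> second land @4

Answer: 3 4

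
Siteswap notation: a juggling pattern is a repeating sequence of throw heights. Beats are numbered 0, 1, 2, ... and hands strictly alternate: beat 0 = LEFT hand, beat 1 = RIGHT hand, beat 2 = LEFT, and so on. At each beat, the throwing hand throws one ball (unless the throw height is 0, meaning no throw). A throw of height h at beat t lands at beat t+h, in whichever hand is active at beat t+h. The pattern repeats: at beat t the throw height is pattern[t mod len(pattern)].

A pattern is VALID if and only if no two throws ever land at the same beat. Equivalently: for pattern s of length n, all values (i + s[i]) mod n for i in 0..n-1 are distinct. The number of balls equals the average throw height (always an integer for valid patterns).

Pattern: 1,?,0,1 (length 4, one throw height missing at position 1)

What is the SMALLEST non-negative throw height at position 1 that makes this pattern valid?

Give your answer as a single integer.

i=0: (0 + 1) mod 4 = 1
i=1: s[i]=? (unknown)
i=2: (2 + 0) mod 4 = 2
i=3: (3 + 1) mod 4 = 0
Known residues: [0, 1, 2]; need a permutation of 0..3, so missing residue r = 3
Need (1 + s) mod 4 = 3; smallest s = (3 - 1) mod 4 = 2

Answer: 2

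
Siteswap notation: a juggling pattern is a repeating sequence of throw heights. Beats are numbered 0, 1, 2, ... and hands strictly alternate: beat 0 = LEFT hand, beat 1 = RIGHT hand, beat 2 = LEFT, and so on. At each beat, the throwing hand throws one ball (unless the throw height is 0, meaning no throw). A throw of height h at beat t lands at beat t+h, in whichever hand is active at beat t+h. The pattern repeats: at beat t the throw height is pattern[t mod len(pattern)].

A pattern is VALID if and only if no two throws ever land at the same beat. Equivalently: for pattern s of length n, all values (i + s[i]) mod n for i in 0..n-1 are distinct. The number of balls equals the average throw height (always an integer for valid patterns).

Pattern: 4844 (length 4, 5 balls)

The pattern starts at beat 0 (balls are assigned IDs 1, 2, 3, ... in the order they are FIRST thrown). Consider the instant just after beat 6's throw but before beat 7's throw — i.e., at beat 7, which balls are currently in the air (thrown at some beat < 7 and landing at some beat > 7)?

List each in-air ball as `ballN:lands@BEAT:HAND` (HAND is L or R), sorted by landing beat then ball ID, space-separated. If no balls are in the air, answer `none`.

Answer: ball1:lands@8:L ball2:lands@9:R ball3:lands@10:L ball5:lands@13:R

Derivation:
Beat 0 (L): throw ball1 h=4 -> lands@4:L; in-air after throw: [b1@4:L]
Beat 1 (R): throw ball2 h=8 -> lands@9:R; in-air after throw: [b1@4:L b2@9:R]
Beat 2 (L): throw ball3 h=4 -> lands@6:L; in-air after throw: [b1@4:L b3@6:L b2@9:R]
Beat 3 (R): throw ball4 h=4 -> lands@7:R; in-air after throw: [b1@4:L b3@6:L b4@7:R b2@9:R]
Beat 4 (L): throw ball1 h=4 -> lands@8:L; in-air after throw: [b3@6:L b4@7:R b1@8:L b2@9:R]
Beat 5 (R): throw ball5 h=8 -> lands@13:R; in-air after throw: [b3@6:L b4@7:R b1@8:L b2@9:R b5@13:R]
Beat 6 (L): throw ball3 h=4 -> lands@10:L; in-air after throw: [b4@7:R b1@8:L b2@9:R b3@10:L b5@13:R]
Beat 7 (R): throw ball4 h=4 -> lands@11:R; in-air after throw: [b1@8:L b2@9:R b3@10:L b4@11:R b5@13:R]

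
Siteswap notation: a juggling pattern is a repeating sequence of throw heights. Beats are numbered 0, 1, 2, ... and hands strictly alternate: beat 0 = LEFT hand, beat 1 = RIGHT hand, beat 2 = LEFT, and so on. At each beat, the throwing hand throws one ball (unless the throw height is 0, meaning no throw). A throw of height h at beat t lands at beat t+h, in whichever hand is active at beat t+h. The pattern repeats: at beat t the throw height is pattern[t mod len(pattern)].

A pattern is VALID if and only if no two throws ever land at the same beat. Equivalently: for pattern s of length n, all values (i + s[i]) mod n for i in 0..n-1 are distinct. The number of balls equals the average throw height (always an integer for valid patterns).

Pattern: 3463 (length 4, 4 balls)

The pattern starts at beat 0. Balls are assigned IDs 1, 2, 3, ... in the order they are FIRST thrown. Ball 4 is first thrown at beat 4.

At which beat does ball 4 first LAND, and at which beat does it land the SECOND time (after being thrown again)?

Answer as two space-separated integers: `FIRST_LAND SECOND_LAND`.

Answer: 7 10

Derivation:
Beat 0 (L): throw ball1 h=3 -> lands@3:R; in-air after throw: [b1@3:R]
Beat 1 (R): throw ball2 h=4 -> lands@5:R; in-air after throw: [b1@3:R b2@5:R]
Beat 2 (L): throw ball3 h=6 -> lands@8:L; in-air after throw: [b1@3:R b2@5:R b3@8:L]
Beat 3 (R): throw ball1 h=3 -> lands@6:L; in-air after throw: [b2@5:R b1@6:L b3@8:L]
Beat 4 (L): throw ball4 h=3 -> lands@7:R; in-air after throw: [b2@5:R b1@6:L b4@7:R b3@8:L]
Beat 5 (R): throw ball2 h=4 -> lands@9:R; in-air after throw: [b1@6:L b4@7:R b3@8:L b2@9:R]
Beat 6 (L): throw ball1 h=6 -> lands@12:L; in-air after throw: [b4@7:R b3@8:L b2@9:R b1@12:L]
Beat 7 (R): throw ball4 h=3 -> lands@10:L; in-air after throw: [b3@8:L b2@9:R b4@10:L b1@12:L]
Beat 8 (L): throw ball3 h=3 -> lands@11:R; in-air after throw: [b2@9:R b4@10:L b3@11:R b1@12:L]
Beat 9 (R): throw ball2 h=4 -> lands@13:R; in-air after throw: [b4@10:L b3@11:R b1@12:L b2@13:R]
Beat 10 (L): throw ball4 h=6 -> lands@16:L; in-air after throw: [b3@11:R b1@12:L b2@13:R b4@16:L]
Ball 4: thrown@4 h=3 -> first land @7; rethrown@7 h=3 -> second land @10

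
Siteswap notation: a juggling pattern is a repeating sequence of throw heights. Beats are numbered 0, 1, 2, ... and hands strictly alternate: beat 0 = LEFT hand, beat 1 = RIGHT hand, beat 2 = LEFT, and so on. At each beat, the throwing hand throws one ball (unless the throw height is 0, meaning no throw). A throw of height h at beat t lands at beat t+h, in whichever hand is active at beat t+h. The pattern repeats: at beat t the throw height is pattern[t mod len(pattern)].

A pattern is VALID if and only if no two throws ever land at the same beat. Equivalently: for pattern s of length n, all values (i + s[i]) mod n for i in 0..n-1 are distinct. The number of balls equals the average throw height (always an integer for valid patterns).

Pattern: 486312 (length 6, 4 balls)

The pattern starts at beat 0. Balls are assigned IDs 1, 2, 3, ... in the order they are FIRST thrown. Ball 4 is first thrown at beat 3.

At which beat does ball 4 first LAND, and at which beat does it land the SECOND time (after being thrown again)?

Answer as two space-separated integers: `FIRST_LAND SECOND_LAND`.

Beat 0 (L): throw ball1 h=4 -> lands@4:L; in-air after throw: [b1@4:L]
Beat 1 (R): throw ball2 h=8 -> lands@9:R; in-air after throw: [b1@4:L b2@9:R]
Beat 2 (L): throw ball3 h=6 -> lands@8:L; in-air after throw: [b1@4:L b3@8:L b2@9:R]
Beat 3 (R): throw ball4 h=3 -> lands@6:L; in-air after throw: [b1@4:L b4@6:L b3@8:L b2@9:R]
Beat 4 (L): throw ball1 h=1 -> lands@5:R; in-air after throw: [b1@5:R b4@6:L b3@8:L b2@9:R]
Beat 5 (R): throw ball1 h=2 -> lands@7:R; in-air after throw: [b4@6:L b1@7:R b3@8:L b2@9:R]
Beat 6 (L): throw ball4 h=4 -> lands@10:L; in-air after throw: [b1@7:R b3@8:L b2@9:R b4@10:L]
Beat 7 (R): throw ball1 h=8 -> lands@15:R; in-air after throw: [b3@8:L b2@9:R b4@10:L b1@15:R]
Beat 8 (L): throw ball3 h=6 -> lands@14:L; in-air after throw: [b2@9:R b4@10:L b3@14:L b1@15:R]
Beat 9 (R): throw ball2 h=3 -> lands@12:L; in-air after throw: [b4@10:L b2@12:L b3@14:L b1@15:R]
Beat 10 (L): throw ball4 h=1 -> lands@11:R; in-air after throw: [b4@11:R b2@12:L b3@14:L b1@15:R]
Ball 4: thrown@3 h=3 -> first land @6; rethrown@6 h=4 -> second land @10

Answer: 6 10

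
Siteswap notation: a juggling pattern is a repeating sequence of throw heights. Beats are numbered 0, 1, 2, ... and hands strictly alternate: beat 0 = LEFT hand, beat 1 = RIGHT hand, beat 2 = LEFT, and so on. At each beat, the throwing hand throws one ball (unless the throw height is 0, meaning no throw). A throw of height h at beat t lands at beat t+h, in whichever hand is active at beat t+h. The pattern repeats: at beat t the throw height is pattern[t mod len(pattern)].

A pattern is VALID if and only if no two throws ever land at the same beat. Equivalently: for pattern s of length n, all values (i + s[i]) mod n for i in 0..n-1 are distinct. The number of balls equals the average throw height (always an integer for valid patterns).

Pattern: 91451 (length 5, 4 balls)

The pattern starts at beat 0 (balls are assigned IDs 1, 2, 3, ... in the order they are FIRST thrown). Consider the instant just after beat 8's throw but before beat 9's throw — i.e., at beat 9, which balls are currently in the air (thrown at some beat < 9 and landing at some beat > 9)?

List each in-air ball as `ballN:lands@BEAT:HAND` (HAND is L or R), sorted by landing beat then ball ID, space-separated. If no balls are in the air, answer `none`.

Beat 0 (L): throw ball1 h=9 -> lands@9:R; in-air after throw: [b1@9:R]
Beat 1 (R): throw ball2 h=1 -> lands@2:L; in-air after throw: [b2@2:L b1@9:R]
Beat 2 (L): throw ball2 h=4 -> lands@6:L; in-air after throw: [b2@6:L b1@9:R]
Beat 3 (R): throw ball3 h=5 -> lands@8:L; in-air after throw: [b2@6:L b3@8:L b1@9:R]
Beat 4 (L): throw ball4 h=1 -> lands@5:R; in-air after throw: [b4@5:R b2@6:L b3@8:L b1@9:R]
Beat 5 (R): throw ball4 h=9 -> lands@14:L; in-air after throw: [b2@6:L b3@8:L b1@9:R b4@14:L]
Beat 6 (L): throw ball2 h=1 -> lands@7:R; in-air after throw: [b2@7:R b3@8:L b1@9:R b4@14:L]
Beat 7 (R): throw ball2 h=4 -> lands@11:R; in-air after throw: [b3@8:L b1@9:R b2@11:R b4@14:L]
Beat 8 (L): throw ball3 h=5 -> lands@13:R; in-air after throw: [b1@9:R b2@11:R b3@13:R b4@14:L]
Beat 9 (R): throw ball1 h=1 -> lands@10:L; in-air after throw: [b1@10:L b2@11:R b3@13:R b4@14:L]

Answer: ball2:lands@11:R ball3:lands@13:R ball4:lands@14:L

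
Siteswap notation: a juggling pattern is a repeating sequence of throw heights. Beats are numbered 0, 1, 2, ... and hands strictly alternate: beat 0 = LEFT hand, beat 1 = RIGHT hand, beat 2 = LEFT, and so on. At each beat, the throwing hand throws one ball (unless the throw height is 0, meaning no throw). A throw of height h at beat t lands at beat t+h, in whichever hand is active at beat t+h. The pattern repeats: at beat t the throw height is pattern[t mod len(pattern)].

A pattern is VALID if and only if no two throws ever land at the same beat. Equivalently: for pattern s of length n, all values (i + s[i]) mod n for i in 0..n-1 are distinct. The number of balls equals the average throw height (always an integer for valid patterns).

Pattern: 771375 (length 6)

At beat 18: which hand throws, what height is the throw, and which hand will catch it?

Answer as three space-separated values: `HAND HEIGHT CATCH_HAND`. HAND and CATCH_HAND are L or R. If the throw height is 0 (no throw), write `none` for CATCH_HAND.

Answer: L 7 R

Derivation:
Beat 18: 18 mod 2 = 0, so hand = L
Throw height = pattern[18 mod 6] = pattern[0] = 7
Lands at beat 18+7=25, 25 mod 2 = 1, so catch hand = R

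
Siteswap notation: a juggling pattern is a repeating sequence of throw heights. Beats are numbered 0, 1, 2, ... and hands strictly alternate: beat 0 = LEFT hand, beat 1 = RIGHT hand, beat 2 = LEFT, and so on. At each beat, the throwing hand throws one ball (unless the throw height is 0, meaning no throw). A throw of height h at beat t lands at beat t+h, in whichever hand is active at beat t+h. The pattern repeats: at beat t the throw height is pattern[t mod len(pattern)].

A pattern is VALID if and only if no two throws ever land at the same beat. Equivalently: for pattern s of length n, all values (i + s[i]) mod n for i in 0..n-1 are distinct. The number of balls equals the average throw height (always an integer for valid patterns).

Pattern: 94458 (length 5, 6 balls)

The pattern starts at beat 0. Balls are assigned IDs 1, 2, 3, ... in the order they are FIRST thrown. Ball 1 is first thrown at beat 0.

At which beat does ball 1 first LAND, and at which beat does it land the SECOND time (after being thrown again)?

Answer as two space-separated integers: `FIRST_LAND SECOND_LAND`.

Answer: 9 17

Derivation:
Beat 0 (L): throw ball1 h=9 -> lands@9:R; in-air after throw: [b1@9:R]
Beat 1 (R): throw ball2 h=4 -> lands@5:R; in-air after throw: [b2@5:R b1@9:R]
Beat 2 (L): throw ball3 h=4 -> lands@6:L; in-air after throw: [b2@5:R b3@6:L b1@9:R]
Beat 3 (R): throw ball4 h=5 -> lands@8:L; in-air after throw: [b2@5:R b3@6:L b4@8:L b1@9:R]
Beat 4 (L): throw ball5 h=8 -> lands@12:L; in-air after throw: [b2@5:R b3@6:L b4@8:L b1@9:R b5@12:L]
Beat 5 (R): throw ball2 h=9 -> lands@14:L; in-air after throw: [b3@6:L b4@8:L b1@9:R b5@12:L b2@14:L]
Beat 6 (L): throw ball3 h=4 -> lands@10:L; in-air after throw: [b4@8:L b1@9:R b3@10:L b5@12:L b2@14:L]
Beat 7 (R): throw ball6 h=4 -> lands@11:R; in-air after throw: [b4@8:L b1@9:R b3@10:L b6@11:R b5@12:L b2@14:L]
Beat 8 (L): throw ball4 h=5 -> lands@13:R; in-air after throw: [b1@9:R b3@10:L b6@11:R b5@12:L b4@13:R b2@14:L]
Beat 9 (R): throw ball1 h=8 -> lands@17:R; in-air after throw: [b3@10:L b6@11:R b5@12:L b4@13:R b2@14:L b1@17:R]
Beat 10 (L): throw ball3 h=9 -> lands@19:R; in-air after throw: [b6@11:R b5@12:L b4@13:R b2@14:L b1@17:R b3@19:R]
Beat 11 (R): throw ball6 h=4 -> lands@15:R; in-air after throw: [b5@12:L b4@13:R b2@14:L b6@15:R b1@17:R b3@19:R]
Beat 12 (L): throw ball5 h=4 -> lands@16:L; in-air after throw: [b4@13:R b2@14:L b6@15:R b5@16:L b1@17:R b3@19:R]
Beat 13 (R): throw ball4 h=5 -> lands@18:L; in-air after throw: [b2@14:L b6@15:R b5@16:L b1@17:R b4@18:L b3@19:R]
Beat 14 (L): throw ball2 h=8 -> lands@22:L; in-air after throw: [b6@15:R b5@16:L b1@17:R b4@18:L b3@19:R b2@22:L]
Beat 15 (R): throw ball6 h=9 -> lands@24:L; in-air after throw: [b5@16:L b1@17:R b4@18:L b3@19:R b2@22:L b6@24:L]
Beat 16 (L): throw ball5 h=4 -> lands@20:L; in-air after throw: [b1@17:R b4@18:L b3@19:R b5@20:L b2@22:L b6@24:L]
Beat 17 (R): throw ball1 h=4 -> lands@21:R; in-air after throw: [b4@18:L b3@19:R b5@20:L b1@21:R b2@22:L b6@24:L]
Ball 1: thrown@0 h=9 -> first land @9; rethrown@9 h=8 -> second land @17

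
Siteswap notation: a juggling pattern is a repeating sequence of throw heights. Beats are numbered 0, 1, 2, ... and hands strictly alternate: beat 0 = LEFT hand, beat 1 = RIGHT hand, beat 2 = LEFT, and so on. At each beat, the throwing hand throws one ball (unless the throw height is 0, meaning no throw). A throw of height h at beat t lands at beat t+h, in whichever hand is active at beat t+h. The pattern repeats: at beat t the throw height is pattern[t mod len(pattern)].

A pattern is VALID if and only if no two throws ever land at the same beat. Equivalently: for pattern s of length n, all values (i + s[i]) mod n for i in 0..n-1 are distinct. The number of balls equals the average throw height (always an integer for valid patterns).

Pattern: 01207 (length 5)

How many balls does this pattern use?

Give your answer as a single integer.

Pattern = [0, 1, 2, 0, 7], length n = 5
  position 0: throw height = 0, running sum = 0
  position 1: throw height = 1, running sum = 1
  position 2: throw height = 2, running sum = 3
  position 3: throw height = 0, running sum = 3
  position 4: throw height = 7, running sum = 10
Total sum = 10; balls = sum / n = 10 / 5 = 2

Answer: 2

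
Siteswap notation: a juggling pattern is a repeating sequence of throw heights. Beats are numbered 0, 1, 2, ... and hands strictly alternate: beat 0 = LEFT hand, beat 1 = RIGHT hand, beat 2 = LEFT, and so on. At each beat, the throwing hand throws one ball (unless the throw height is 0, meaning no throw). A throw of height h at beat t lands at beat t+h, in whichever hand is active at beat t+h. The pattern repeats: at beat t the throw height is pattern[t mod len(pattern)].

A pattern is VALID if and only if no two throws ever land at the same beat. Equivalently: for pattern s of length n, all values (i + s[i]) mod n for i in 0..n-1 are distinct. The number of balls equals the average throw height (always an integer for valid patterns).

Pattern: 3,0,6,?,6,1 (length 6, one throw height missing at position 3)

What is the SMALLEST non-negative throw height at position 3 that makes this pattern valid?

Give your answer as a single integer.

Answer: 2

Derivation:
i=0: (0 + 3) mod 6 = 3
i=1: (1 + 0) mod 6 = 1
i=2: (2 + 6) mod 6 = 2
i=3: s[i]=? (unknown)
i=4: (4 + 6) mod 6 = 4
i=5: (5 + 1) mod 6 = 0
Known residues: [0, 1, 2, 3, 4]; need a permutation of 0..5, so missing residue r = 5
Need (3 + s) mod 6 = 5; smallest s = (5 - 3) mod 6 = 2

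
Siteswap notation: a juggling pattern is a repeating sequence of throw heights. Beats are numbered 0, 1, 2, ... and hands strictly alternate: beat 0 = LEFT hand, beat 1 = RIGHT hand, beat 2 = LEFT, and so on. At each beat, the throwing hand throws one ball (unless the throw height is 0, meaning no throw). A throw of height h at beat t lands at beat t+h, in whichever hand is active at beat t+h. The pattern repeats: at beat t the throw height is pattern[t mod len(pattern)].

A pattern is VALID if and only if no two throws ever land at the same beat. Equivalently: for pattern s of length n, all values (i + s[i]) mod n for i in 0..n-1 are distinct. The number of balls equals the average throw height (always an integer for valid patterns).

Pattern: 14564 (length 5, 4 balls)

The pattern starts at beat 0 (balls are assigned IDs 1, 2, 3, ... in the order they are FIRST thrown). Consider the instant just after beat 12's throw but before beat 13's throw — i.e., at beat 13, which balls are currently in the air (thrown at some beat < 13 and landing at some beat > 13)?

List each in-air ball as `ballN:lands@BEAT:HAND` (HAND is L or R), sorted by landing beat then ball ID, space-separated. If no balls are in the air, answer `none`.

Answer: ball4:lands@14:L ball1:lands@15:R ball2:lands@17:R

Derivation:
Beat 0 (L): throw ball1 h=1 -> lands@1:R; in-air after throw: [b1@1:R]
Beat 1 (R): throw ball1 h=4 -> lands@5:R; in-air after throw: [b1@5:R]
Beat 2 (L): throw ball2 h=5 -> lands@7:R; in-air after throw: [b1@5:R b2@7:R]
Beat 3 (R): throw ball3 h=6 -> lands@9:R; in-air after throw: [b1@5:R b2@7:R b3@9:R]
Beat 4 (L): throw ball4 h=4 -> lands@8:L; in-air after throw: [b1@5:R b2@7:R b4@8:L b3@9:R]
Beat 5 (R): throw ball1 h=1 -> lands@6:L; in-air after throw: [b1@6:L b2@7:R b4@8:L b3@9:R]
Beat 6 (L): throw ball1 h=4 -> lands@10:L; in-air after throw: [b2@7:R b4@8:L b3@9:R b1@10:L]
Beat 7 (R): throw ball2 h=5 -> lands@12:L; in-air after throw: [b4@8:L b3@9:R b1@10:L b2@12:L]
Beat 8 (L): throw ball4 h=6 -> lands@14:L; in-air after throw: [b3@9:R b1@10:L b2@12:L b4@14:L]
Beat 9 (R): throw ball3 h=4 -> lands@13:R; in-air after throw: [b1@10:L b2@12:L b3@13:R b4@14:L]
Beat 10 (L): throw ball1 h=1 -> lands@11:R; in-air after throw: [b1@11:R b2@12:L b3@13:R b4@14:L]
Beat 11 (R): throw ball1 h=4 -> lands@15:R; in-air after throw: [b2@12:L b3@13:R b4@14:L b1@15:R]
Beat 12 (L): throw ball2 h=5 -> lands@17:R; in-air after throw: [b3@13:R b4@14:L b1@15:R b2@17:R]
Beat 13 (R): throw ball3 h=6 -> lands@19:R; in-air after throw: [b4@14:L b1@15:R b2@17:R b3@19:R]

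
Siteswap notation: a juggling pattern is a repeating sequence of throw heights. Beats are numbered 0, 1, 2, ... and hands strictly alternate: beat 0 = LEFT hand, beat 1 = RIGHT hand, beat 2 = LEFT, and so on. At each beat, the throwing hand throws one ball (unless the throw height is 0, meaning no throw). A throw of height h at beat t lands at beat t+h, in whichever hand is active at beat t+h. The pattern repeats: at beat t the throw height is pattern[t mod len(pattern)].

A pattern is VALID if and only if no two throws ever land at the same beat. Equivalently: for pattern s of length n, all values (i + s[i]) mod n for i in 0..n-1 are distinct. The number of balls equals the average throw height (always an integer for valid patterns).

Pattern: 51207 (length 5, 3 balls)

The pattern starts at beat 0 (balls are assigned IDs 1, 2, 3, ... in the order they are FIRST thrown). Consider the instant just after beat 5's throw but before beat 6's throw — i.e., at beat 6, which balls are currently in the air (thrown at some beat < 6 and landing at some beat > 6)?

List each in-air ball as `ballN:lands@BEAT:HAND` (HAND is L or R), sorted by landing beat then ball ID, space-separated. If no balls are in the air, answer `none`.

Answer: ball1:lands@10:L ball2:lands@11:R

Derivation:
Beat 0 (L): throw ball1 h=5 -> lands@5:R; in-air after throw: [b1@5:R]
Beat 1 (R): throw ball2 h=1 -> lands@2:L; in-air after throw: [b2@2:L b1@5:R]
Beat 2 (L): throw ball2 h=2 -> lands@4:L; in-air after throw: [b2@4:L b1@5:R]
Beat 4 (L): throw ball2 h=7 -> lands@11:R; in-air after throw: [b1@5:R b2@11:R]
Beat 5 (R): throw ball1 h=5 -> lands@10:L; in-air after throw: [b1@10:L b2@11:R]
Beat 6 (L): throw ball3 h=1 -> lands@7:R; in-air after throw: [b3@7:R b1@10:L b2@11:R]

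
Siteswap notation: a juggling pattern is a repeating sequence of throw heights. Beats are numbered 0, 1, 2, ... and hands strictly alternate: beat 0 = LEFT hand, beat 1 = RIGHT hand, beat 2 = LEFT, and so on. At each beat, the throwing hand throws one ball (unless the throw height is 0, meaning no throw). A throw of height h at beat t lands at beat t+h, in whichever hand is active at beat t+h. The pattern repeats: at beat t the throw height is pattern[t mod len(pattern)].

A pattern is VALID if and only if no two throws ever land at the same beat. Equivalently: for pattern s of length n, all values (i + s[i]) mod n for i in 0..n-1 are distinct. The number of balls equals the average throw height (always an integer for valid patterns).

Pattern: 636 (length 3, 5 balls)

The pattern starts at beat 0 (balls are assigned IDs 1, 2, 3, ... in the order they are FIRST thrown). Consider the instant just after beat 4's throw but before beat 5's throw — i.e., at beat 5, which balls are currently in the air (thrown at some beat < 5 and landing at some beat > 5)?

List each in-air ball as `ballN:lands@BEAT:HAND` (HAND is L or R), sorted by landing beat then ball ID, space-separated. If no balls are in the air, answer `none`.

Beat 0 (L): throw ball1 h=6 -> lands@6:L; in-air after throw: [b1@6:L]
Beat 1 (R): throw ball2 h=3 -> lands@4:L; in-air after throw: [b2@4:L b1@6:L]
Beat 2 (L): throw ball3 h=6 -> lands@8:L; in-air after throw: [b2@4:L b1@6:L b3@8:L]
Beat 3 (R): throw ball4 h=6 -> lands@9:R; in-air after throw: [b2@4:L b1@6:L b3@8:L b4@9:R]
Beat 4 (L): throw ball2 h=3 -> lands@7:R; in-air after throw: [b1@6:L b2@7:R b3@8:L b4@9:R]
Beat 5 (R): throw ball5 h=6 -> lands@11:R; in-air after throw: [b1@6:L b2@7:R b3@8:L b4@9:R b5@11:R]

Answer: ball1:lands@6:L ball2:lands@7:R ball3:lands@8:L ball4:lands@9:R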